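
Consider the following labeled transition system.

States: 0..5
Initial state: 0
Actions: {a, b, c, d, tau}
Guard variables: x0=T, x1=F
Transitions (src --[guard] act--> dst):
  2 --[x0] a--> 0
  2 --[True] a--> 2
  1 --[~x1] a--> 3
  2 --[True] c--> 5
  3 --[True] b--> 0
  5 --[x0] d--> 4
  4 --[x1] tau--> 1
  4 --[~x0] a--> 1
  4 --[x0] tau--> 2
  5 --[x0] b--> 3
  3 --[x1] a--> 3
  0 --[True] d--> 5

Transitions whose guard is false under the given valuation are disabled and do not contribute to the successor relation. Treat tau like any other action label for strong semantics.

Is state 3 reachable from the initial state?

Answer: REACHABLE

Analysis:
9 transition(s) survive guard evaluation.
L0 = {0}
L1 = {5}  now seen {0,5}
L2 = {3,4}  now seen {0,3,4,5}
L3 = {2}  now seen {0,2,3,4,5}
R = {0,2,3,4,5}
witness 3: d·b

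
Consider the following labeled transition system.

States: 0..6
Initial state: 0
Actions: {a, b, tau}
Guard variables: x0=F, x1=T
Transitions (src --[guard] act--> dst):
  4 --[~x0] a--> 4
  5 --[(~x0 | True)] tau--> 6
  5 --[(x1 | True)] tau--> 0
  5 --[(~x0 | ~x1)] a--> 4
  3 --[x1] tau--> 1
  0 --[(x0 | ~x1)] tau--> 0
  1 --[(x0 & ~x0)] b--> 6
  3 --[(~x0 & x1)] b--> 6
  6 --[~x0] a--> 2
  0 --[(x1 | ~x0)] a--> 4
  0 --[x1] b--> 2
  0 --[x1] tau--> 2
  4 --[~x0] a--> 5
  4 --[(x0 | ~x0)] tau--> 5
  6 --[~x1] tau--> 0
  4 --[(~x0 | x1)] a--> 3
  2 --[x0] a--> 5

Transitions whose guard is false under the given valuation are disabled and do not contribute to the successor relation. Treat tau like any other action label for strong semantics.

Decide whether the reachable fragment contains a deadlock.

Reachable = {0,1,2,3,4,5,6}
  0: a→4  b→2  tau→2  [3 out]
  1: ∅  [STUCK]
  2: ∅  [STUCK]
  3: b→6  tau→1  [2 out]
  4: a→3  a→4  a→5  tau→5  [4 out]
  5: a→4  tau→0  tau→6  [3 out]
  6: a→2  [1 out]
trace reaching 1: a·a·tau

Answer: DEADLOCK at state 1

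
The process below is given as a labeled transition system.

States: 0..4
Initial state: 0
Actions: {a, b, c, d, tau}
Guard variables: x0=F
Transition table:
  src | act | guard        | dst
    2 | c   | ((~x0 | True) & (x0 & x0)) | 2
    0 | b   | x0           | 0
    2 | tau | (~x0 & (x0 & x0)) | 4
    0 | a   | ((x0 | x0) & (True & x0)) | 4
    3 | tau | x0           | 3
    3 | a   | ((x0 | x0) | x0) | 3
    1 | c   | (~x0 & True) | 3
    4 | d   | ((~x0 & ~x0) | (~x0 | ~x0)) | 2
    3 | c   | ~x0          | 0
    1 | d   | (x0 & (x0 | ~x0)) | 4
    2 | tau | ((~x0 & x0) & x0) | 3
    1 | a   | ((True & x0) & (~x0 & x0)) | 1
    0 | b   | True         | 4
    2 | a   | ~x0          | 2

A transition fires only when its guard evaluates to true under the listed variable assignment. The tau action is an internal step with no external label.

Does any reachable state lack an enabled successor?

Reach set: {0,2,4}
  0: b→4  [deg 1]
  2: a→2  [deg 1]
  4: d→2  [deg 1]

Answer: DEADLOCK-FREE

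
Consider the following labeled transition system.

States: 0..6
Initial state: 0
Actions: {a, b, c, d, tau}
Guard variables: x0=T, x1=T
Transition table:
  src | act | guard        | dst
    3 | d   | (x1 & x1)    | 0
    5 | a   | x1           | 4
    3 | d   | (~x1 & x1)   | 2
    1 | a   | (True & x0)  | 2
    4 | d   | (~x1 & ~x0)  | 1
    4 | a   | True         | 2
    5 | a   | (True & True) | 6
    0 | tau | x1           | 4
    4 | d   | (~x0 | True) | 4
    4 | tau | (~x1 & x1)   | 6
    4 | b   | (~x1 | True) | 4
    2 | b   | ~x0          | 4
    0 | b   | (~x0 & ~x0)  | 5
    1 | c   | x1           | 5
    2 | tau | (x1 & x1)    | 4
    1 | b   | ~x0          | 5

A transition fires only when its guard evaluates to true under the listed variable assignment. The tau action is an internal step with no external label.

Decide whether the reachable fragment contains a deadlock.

Answer: DEADLOCK-FREE

Analysis:
Reach set: {0,2,4}
  0: tau→4  [1 out]
  2: tau→4  [1 out]
  4: a→2  b→4  d→4  [3 out]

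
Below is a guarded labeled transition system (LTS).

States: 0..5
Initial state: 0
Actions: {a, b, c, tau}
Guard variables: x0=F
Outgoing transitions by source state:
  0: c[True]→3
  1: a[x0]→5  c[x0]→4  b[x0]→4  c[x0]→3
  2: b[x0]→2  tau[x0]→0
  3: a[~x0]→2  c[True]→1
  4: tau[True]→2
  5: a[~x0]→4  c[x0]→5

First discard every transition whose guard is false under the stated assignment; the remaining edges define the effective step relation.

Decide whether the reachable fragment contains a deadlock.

Answer: DEADLOCK at state 1

Working:
Reachable = {0,1,2,3}
  0: c→3  [deg 1]
  1: ∅  [deadlock]
  2: ∅  [deadlock]
  3: a→2  c→1  [deg 2]
Path to 1: c·c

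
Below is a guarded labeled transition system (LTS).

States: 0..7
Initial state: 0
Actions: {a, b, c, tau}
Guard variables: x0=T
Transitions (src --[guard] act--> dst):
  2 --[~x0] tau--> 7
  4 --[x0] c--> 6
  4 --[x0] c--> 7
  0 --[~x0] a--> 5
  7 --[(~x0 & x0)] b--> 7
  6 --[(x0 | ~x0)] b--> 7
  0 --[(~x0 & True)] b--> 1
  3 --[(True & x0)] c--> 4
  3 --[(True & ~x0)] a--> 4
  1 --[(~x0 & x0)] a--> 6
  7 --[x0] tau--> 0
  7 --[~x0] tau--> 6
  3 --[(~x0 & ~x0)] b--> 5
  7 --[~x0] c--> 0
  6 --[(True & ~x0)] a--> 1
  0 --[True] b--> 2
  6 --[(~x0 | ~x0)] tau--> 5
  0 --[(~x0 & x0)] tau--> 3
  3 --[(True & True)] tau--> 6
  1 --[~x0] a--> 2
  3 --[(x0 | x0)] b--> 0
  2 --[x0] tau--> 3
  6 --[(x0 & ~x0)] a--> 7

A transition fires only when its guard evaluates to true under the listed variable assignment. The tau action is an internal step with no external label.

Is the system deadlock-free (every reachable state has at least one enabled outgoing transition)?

R = {0,2,3,4,6,7}
  0: b→2  [1 out]
  2: tau→3  [1 out]
  3: b→0  c→4  tau→6  [3 out]
  4: c→6  c→7  [2 out]
  6: b→7  [1 out]
  7: tau→0  [1 out]

Answer: DEADLOCK-FREE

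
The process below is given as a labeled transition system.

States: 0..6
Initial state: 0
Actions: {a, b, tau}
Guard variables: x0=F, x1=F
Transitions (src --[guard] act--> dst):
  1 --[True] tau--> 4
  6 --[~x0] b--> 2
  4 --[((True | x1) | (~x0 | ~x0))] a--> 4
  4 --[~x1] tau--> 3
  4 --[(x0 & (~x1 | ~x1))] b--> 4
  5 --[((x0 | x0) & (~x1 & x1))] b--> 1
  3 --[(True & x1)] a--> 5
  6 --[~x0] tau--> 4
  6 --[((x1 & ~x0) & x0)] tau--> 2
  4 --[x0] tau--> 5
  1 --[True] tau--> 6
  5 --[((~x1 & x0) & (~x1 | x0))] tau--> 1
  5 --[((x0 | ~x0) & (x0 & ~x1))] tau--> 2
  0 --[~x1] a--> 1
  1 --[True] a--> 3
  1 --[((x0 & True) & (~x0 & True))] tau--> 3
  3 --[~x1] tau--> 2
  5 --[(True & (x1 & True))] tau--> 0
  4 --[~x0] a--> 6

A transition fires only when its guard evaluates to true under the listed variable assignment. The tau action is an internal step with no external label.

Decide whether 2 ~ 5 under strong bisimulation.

Refine partition for ~:
  P[0] = {{0,1,2,3,4,5,6}}
  P[1] = {{0},{1,4},{2,5},{3},{6}}
  P[2] = {{0},{1},{2,5},{3},{4},{6}}
stable after 3 split(s): 6 block(s)
class of 2: {2,5}; class of 5: {2,5}

Answer: BISIMILAR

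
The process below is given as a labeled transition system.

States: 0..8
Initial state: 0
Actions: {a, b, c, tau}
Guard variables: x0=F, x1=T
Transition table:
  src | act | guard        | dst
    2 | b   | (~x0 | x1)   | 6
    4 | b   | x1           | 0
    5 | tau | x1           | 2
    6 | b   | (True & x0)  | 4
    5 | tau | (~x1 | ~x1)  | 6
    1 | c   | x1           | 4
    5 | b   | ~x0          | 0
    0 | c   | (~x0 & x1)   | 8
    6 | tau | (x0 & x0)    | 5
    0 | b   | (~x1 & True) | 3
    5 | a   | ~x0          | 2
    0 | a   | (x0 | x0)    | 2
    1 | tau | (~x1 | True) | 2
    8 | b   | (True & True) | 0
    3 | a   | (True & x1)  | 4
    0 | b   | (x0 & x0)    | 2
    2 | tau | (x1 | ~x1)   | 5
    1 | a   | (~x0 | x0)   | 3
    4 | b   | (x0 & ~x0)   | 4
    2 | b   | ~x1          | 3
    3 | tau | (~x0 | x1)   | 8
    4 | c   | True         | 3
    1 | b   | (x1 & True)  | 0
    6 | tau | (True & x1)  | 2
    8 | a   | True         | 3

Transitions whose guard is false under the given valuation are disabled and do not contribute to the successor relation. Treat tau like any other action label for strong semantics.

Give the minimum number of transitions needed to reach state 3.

Layered search for 3:
  L0 = {0}
  L1 = {8}
  L2 = {3}
first hit 3 at d=2 via c·a

Answer: 2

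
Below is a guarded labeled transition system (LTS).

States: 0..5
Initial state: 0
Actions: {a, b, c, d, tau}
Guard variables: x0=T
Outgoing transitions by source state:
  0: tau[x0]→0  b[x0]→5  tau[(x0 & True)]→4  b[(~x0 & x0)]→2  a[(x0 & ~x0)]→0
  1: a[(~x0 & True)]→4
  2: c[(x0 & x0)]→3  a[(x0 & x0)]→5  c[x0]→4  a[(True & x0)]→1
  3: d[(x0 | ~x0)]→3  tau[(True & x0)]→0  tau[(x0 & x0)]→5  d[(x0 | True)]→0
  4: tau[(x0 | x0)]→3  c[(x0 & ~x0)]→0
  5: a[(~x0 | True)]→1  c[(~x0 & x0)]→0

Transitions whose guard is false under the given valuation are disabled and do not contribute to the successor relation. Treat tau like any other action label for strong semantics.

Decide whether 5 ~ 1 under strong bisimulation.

Answer: NOT BISIMILAR

Analysis:
Bisimulation quotient by refinement:
  round 0: {{0,1,2,3,4,5}}
  round 1: {{0},{1},{2},{3},{4},{5}}
6 equivalence class(es) (converged in 2)
5∈{5}, 1∈{1}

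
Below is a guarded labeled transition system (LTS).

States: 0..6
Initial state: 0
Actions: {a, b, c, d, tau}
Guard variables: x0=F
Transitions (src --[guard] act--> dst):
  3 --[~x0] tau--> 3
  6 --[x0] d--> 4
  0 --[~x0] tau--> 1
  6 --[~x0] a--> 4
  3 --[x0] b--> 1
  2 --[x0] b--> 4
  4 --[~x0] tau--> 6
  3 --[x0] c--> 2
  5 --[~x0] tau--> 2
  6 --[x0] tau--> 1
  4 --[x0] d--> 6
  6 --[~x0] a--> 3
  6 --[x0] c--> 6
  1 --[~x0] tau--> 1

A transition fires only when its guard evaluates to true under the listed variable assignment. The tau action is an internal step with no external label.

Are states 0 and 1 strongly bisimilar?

Answer: BISIMILAR

Analysis:
Refine partition for ~:
  P[0] = {{0,1,2,3,4,5,6}}
  P[1] = {{0,1,3,4,5},{2},{6}}
  P[2] = {{0,1,3},{2},{4},{5},{6}}
stable after 3 split(s): 5 block(s)
0∈{0,1,3}, 1∈{0,1,3}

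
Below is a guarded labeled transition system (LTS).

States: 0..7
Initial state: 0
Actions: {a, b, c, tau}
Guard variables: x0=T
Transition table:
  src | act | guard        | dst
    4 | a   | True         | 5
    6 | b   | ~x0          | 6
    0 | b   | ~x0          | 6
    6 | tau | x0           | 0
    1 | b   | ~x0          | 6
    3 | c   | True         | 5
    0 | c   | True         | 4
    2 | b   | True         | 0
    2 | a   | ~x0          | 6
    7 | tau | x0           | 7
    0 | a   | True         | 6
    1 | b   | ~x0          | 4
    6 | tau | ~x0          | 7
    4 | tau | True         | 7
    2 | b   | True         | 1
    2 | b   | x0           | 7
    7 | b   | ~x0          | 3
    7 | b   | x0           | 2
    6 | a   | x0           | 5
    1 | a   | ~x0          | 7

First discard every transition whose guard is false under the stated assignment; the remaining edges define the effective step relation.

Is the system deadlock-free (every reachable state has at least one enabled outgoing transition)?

Reach set: {0,1,2,4,5,6,7}
  0: a→6  c→4  [2 exit(s)]
  1: ∅  [STUCK]
  2: b→0  b→1  b→7  [3 exit(s)]
  4: a→5  tau→7  [2 exit(s)]
  5: ∅  [STUCK]
  6: a→5  tau→0  [2 exit(s)]
  7: b→2  tau→7  [2 exit(s)]
trace reaching 1: c·tau·b·b

Answer: DEADLOCK at state 1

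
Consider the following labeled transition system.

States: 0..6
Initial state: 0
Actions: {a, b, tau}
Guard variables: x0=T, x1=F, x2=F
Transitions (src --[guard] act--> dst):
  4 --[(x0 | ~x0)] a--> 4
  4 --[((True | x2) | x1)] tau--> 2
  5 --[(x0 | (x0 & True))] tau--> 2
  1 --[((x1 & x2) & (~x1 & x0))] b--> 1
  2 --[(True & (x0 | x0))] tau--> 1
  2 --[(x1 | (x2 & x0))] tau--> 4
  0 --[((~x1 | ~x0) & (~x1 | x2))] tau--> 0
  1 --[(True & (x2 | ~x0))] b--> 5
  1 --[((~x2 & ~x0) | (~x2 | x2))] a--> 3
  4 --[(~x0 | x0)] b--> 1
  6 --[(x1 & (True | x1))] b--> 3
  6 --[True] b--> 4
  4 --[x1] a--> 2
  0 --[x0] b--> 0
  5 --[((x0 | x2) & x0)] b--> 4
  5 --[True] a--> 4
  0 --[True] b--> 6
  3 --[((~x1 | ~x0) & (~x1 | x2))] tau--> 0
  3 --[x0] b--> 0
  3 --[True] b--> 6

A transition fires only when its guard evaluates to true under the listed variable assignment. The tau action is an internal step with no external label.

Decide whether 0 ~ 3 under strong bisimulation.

Answer: BISIMILAR

Analysis:
Refine partition for ~:
  round 0: {{0,1,2,3,4,5,6}}
  round 1: {{0,3},{1},{2},{4,5},{6}}
  round 2: {{0,3},{1},{2},{4},{5},{6}}
Fixed point at round 3; 6 class(es).
0∈{0,3}, 3∈{0,3}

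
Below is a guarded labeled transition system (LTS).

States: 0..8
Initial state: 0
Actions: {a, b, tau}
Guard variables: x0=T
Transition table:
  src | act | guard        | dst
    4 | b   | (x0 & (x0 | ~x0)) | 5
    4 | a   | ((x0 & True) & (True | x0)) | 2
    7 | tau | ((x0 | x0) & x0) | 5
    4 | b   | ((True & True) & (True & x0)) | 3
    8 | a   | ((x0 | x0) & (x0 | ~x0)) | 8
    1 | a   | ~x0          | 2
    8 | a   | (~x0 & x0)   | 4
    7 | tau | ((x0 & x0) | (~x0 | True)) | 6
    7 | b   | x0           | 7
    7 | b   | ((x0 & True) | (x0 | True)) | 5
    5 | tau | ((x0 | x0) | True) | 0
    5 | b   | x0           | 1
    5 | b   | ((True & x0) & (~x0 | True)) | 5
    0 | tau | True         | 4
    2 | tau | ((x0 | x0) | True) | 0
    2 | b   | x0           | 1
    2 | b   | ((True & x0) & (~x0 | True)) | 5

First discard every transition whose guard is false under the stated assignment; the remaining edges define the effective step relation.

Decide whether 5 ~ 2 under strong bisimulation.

Compute ~ classes (split until stable):
  π0 = {{0,1,2,3,4,5,6,7,8}}
  π1 = {{0},{1,3,6},{2,5,7},{4},{8}}
  π2 = {{0},{1,3,6},{2,5},{4},{7},{8}}
6 equivalence class(es) (converged in 3)
class of 5: {2,5}; class of 2: {2,5}

Answer: BISIMILAR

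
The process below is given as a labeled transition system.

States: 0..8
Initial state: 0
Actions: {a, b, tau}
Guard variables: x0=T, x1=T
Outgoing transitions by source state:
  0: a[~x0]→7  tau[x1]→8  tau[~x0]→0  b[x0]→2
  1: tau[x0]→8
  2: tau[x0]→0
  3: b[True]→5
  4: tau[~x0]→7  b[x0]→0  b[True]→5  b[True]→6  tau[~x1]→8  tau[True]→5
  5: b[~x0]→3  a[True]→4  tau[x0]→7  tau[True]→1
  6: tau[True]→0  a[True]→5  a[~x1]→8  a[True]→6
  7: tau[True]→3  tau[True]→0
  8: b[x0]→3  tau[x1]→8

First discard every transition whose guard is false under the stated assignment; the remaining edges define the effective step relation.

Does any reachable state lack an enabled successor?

Reach set: {0,1,2,3,4,5,6,7,8}
  0: b→2  tau→8  [2 out]
  1: tau→8  [1 out]
  2: tau→0  [1 out]
  3: b→5  [1 out]
  4: b→0  b→5  b→6  tau→5  [4 out]
  5: a→4  tau→1  tau→7  [3 out]
  6: a→5  a→6  tau→0  [3 out]
  7: tau→0  tau→3  [2 out]
  8: b→3  tau→8  [2 out]

Answer: DEADLOCK-FREE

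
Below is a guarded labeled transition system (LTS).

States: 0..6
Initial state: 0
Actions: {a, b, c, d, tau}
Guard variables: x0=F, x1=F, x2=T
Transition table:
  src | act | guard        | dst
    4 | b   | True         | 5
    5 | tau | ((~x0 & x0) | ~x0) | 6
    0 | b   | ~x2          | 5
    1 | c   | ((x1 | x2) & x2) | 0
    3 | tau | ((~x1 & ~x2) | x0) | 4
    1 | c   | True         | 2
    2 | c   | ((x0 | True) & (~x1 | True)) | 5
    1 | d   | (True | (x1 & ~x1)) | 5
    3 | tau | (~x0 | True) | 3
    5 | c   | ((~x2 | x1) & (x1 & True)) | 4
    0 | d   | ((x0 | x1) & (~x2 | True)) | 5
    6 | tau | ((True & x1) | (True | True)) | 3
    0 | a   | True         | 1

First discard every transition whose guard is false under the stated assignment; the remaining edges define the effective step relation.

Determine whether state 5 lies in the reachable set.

Guard filter leaves 9 enabled edge(s).
L0 = {0}
L1 = {1}  cumulative {0,1}
L2 = {2,5}  cumulative {0,1,2,5}
L3 = {6}  cumulative {0,1,2,5,6}
L4 = {3}  cumulative {0,1,2,3,5,6}
Reach set: {0,1,2,3,5,6}
witness 5: a·d

Answer: REACHABLE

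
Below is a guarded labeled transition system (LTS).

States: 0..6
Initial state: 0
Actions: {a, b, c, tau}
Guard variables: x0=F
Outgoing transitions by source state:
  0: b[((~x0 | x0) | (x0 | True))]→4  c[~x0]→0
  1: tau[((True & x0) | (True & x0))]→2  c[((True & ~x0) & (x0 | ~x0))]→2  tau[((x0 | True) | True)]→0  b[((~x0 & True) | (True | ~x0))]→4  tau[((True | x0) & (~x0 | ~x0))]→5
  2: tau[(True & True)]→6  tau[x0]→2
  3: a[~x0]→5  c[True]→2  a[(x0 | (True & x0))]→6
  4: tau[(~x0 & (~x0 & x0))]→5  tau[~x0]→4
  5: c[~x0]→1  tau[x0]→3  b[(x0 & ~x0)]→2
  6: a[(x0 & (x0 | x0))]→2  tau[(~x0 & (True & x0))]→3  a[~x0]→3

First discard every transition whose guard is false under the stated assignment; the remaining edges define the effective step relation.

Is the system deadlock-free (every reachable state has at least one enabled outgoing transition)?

Reach set: {0,4}
  0: b→4  c→0  [2 exit(s)]
  4: tau→4  [1 exit(s)]

Answer: DEADLOCK-FREE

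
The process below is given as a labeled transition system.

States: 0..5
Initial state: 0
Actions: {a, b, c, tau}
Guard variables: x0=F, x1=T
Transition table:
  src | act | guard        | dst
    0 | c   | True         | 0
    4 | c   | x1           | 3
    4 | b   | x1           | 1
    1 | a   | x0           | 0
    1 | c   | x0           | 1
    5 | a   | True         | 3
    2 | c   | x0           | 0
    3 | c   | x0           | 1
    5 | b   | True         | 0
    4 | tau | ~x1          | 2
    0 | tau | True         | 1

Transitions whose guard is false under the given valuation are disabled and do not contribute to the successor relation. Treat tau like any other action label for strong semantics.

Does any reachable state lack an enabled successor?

Answer: DEADLOCK at state 1

Analysis:
Reachable = {0,1}
  0: c→0  tau→1  [deg 2]
  1: ∅  [deadlock]
Path to 1: tau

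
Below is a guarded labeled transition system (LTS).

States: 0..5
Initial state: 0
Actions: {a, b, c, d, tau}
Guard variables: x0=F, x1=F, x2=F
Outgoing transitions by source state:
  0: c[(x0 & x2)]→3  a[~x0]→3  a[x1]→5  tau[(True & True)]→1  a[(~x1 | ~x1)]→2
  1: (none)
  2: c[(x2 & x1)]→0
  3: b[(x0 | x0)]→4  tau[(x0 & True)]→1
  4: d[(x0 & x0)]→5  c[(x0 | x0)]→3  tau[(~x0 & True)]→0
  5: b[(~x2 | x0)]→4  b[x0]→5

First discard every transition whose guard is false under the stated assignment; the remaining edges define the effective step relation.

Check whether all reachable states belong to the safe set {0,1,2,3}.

Inv-set: {0,1,2,3}
R = {0,1,2,3}
  0: ok
  1: ok
  2: ok
  3: ok

Answer: INVARIANT HOLDS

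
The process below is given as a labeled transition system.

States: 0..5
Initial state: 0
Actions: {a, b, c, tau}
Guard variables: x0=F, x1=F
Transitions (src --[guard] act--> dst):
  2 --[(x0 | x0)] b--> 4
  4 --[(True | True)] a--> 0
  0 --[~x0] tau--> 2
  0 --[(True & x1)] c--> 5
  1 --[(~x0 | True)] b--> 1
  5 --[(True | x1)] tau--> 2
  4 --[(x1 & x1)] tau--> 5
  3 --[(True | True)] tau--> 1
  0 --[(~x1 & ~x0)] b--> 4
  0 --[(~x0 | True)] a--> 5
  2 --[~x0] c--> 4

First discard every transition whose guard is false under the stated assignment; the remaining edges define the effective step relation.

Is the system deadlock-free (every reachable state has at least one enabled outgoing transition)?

Answer: DEADLOCK-FREE

Working:
R = {0,2,4,5}
  0: a→5  b→4  tau→2  [3 out]
  2: c→4  [1 out]
  4: a→0  [1 out]
  5: tau→2  [1 out]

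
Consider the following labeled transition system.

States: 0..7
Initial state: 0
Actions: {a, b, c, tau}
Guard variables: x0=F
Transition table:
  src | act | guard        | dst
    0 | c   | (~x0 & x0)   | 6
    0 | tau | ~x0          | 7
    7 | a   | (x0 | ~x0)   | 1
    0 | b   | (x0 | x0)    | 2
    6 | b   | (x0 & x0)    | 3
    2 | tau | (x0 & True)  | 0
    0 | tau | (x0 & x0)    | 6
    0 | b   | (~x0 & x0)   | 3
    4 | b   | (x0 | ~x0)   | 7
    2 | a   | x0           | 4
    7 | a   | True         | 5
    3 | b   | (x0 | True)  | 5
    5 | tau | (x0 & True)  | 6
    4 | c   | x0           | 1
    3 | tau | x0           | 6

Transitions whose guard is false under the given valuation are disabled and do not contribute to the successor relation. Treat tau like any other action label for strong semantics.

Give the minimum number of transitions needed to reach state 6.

Breadth-first toward 6:
  L0 = {0}
  L1 = {7}
  L2 = {1,5}
6 never appears.

Answer: UNREACHABLE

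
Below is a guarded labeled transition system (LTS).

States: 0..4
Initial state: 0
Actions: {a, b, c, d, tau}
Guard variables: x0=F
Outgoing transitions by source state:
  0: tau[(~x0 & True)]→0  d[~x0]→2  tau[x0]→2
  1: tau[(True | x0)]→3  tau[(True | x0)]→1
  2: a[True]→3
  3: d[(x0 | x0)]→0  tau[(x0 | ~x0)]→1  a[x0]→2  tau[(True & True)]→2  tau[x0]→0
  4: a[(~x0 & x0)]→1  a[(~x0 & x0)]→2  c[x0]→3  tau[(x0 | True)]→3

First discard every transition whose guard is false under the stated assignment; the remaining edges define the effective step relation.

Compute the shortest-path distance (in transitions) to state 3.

Answer: 2

Working:
Breadth-first toward 3:
  depth 0: {0}
  depth 1: {2}
  depth 2: {3}
3 enters at depth 2; path d·a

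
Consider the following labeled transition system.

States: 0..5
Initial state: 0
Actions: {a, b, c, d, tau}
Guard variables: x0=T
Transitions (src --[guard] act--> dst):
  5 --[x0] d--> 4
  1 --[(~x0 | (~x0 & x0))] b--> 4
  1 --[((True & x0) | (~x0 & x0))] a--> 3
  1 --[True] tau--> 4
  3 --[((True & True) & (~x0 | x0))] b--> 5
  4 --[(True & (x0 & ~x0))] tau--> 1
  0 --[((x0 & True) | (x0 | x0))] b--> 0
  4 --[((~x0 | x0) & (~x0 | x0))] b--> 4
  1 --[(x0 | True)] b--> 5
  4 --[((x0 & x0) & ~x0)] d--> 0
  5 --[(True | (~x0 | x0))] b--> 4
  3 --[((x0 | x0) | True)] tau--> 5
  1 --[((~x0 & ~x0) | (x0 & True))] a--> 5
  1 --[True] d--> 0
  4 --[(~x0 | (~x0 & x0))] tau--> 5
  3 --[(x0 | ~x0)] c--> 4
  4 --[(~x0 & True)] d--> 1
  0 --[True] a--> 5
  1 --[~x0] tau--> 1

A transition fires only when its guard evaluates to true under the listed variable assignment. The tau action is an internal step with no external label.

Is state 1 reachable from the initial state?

Guard filter leaves 13 enabled edge(s).
L0 = {0}
L1 = {5}  total {0,5}
L2 = {4}  total {0,4,5}
Reachable = {0,4,5}

Answer: UNREACHABLE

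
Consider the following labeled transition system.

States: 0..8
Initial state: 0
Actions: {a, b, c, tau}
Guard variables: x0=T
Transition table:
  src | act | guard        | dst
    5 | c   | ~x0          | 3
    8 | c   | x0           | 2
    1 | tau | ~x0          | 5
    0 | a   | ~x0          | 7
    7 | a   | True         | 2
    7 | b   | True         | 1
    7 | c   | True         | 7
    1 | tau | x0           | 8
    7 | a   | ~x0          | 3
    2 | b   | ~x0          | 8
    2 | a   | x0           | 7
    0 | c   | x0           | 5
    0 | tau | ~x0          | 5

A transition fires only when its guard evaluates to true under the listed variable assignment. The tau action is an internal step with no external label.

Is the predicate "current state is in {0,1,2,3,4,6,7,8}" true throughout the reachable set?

Inv-set: {0,1,2,3,4,6,7,8}
R = {0,5}
  0: ok
  5: outside
reach 5 via c — violates

Answer: INVARIANT VIOLATED at state 5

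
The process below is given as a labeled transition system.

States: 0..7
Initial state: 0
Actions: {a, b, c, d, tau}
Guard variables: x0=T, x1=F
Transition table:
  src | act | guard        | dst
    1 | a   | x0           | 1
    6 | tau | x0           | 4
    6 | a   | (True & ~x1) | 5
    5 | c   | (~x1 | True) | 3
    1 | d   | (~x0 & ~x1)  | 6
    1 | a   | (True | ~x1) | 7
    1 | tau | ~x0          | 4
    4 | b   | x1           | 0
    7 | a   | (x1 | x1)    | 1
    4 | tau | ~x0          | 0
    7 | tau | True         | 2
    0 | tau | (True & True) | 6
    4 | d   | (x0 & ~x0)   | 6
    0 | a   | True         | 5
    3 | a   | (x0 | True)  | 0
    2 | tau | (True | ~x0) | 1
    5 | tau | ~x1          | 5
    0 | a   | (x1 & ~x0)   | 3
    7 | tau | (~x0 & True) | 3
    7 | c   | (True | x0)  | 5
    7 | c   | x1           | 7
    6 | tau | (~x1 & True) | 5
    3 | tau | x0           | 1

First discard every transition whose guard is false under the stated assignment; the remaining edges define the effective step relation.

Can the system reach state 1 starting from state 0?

After dropping false guards: 14 live edges.
depth 0: {0}
depth 1: {5,6}  cumulative {0,5,6}
depth 2: {3,4}  cumulative {0,3,4,5,6}
depth 3: {1}  cumulative {0,1,3,4,5,6}
depth 4: {7}  cumulative {0,1,3,4,5,6,7}
depth 5: {2}  cumulative {0,1,2,3,4,5,6,7}
Reachable = {0,1,2,3,4,5,6,7}
witness 1: a·c·tau

Answer: REACHABLE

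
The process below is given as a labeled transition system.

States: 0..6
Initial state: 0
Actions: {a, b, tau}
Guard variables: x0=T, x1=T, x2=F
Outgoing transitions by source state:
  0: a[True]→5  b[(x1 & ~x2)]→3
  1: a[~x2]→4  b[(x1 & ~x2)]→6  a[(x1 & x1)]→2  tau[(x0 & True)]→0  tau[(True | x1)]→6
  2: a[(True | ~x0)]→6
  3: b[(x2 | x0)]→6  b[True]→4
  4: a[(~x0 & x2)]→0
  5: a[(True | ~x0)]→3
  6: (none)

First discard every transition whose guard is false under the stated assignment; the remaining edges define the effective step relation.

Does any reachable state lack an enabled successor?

Answer: DEADLOCK at state 4

Working:
Reachable = {0,3,4,5,6}
  0: a→5  b→3  [2 out]
  3: b→4  b→6  [2 out]
  4: ∅  [STUCK]
  5: a→3  [1 out]
  6: ∅  [STUCK]
trace reaching 4: b·b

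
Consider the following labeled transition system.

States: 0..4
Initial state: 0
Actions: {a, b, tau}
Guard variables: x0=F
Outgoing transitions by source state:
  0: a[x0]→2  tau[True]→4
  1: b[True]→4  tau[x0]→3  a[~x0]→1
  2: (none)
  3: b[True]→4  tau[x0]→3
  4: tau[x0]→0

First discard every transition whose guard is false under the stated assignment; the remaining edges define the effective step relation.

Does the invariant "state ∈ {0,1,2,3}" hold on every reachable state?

Answer: INVARIANT VIOLATED at state 4

Working:
Inv-set: {0,1,2,3}
Reach set: {0,4}
  0: safe
  4: outside
reach 4 via tau — violates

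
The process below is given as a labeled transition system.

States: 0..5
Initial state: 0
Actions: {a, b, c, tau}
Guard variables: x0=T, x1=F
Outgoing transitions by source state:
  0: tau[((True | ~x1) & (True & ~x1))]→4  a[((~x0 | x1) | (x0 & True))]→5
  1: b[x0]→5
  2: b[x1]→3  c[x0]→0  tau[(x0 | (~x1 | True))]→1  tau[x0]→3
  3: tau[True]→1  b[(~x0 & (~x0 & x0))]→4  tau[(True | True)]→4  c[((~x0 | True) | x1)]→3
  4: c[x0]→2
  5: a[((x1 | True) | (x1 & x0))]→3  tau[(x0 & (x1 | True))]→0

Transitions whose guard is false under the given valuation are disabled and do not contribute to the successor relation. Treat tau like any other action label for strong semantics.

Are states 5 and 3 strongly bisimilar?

Answer: NOT BISIMILAR

Analysis:
Bisimulation quotient by refinement:
  round 0: {{0,1,2,3,4,5}}
  round 1: {{0,5},{1},{2,3},{4}}
  round 2: {{0},{1},{2},{3},{4},{5}}
Fixed point at round 3; 6 class(es).
[5]={5}  [3]={3}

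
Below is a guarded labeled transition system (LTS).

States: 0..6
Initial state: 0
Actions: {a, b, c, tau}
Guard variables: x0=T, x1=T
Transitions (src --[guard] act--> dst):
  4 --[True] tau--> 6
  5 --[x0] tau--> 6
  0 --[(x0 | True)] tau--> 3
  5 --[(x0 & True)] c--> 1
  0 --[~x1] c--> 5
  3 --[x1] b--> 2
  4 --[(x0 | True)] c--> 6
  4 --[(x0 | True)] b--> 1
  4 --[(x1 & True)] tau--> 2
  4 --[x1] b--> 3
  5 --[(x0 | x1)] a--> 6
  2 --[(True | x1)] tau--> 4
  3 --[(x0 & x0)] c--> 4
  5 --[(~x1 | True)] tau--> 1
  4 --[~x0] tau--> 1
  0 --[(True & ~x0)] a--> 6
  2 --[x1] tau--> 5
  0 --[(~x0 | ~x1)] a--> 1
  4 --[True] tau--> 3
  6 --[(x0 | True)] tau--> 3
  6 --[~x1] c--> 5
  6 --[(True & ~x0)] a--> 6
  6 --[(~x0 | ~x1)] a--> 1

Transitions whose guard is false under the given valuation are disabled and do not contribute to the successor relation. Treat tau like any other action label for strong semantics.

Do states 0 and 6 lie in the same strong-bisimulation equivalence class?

Refine partition for ~:
  round 0: {{0,1,2,3,4,5,6}}
  round 1: {{0,2,6},{1},{3},{4},{5}}
  round 2: {{0,6},{1},{2},{3},{4},{5}}
Fixed point at round 3; 6 class(es).
class of 0: {0,6}; class of 6: {0,6}

Answer: BISIMILAR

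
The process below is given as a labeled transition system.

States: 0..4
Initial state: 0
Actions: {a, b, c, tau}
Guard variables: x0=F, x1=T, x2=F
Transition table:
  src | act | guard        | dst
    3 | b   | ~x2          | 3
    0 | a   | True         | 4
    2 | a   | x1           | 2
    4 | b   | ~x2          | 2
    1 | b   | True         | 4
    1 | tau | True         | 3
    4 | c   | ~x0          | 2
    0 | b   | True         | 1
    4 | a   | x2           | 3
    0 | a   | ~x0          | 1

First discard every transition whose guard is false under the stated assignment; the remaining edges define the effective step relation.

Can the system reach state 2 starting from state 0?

Answer: REACHABLE

Analysis:
After dropping false guards: 9 live edges.
depth 0: {0}
depth 1: {1,4}  now seen {0,1,4}
depth 2: {2,3}  now seen {0,1,2,3,4}
Reachable = {0,1,2,3,4}
witness 2: a·b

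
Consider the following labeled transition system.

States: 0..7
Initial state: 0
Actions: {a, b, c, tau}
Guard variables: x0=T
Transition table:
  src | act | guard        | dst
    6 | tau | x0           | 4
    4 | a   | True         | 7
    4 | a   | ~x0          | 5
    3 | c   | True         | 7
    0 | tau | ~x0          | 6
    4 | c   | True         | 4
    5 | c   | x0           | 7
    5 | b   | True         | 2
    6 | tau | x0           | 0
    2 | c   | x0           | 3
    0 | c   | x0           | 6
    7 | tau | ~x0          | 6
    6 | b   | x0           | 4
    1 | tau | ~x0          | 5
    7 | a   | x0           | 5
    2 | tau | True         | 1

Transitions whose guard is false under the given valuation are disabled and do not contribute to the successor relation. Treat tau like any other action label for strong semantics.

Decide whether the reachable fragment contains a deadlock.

Answer: DEADLOCK at state 1

Analysis:
Reach set: {0,1,2,3,4,5,6,7}
  0: c→6  [deg 1]
  1: ∅  [no exit]
  2: c→3  tau→1  [deg 2]
  3: c→7  [deg 1]
  4: a→7  c→4  [deg 2]
  5: b→2  c→7  [deg 2]
  6: b→4  tau→0  tau→4  [deg 3]
  7: a→5  [deg 1]
Path to 1: c·tau·a·a·b·tau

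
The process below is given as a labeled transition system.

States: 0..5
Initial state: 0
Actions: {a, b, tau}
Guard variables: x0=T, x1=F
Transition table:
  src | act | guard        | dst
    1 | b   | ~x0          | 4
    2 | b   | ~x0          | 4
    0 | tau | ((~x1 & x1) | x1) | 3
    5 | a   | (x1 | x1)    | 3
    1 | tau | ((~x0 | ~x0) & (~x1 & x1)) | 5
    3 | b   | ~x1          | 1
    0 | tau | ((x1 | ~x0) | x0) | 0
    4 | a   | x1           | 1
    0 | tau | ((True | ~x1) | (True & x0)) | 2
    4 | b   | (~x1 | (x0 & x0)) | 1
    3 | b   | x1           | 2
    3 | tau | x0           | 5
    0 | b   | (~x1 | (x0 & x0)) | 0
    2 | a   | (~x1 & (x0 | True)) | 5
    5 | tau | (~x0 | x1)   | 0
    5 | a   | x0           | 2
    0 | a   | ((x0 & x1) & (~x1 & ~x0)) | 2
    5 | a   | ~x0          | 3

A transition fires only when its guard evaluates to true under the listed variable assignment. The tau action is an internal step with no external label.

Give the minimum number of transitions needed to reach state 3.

Answer: UNREACHABLE

Trace:
Breadth-first toward 3:
  L0 = {0}
  L1 = {2}
  L2 = {5}
3 never appears.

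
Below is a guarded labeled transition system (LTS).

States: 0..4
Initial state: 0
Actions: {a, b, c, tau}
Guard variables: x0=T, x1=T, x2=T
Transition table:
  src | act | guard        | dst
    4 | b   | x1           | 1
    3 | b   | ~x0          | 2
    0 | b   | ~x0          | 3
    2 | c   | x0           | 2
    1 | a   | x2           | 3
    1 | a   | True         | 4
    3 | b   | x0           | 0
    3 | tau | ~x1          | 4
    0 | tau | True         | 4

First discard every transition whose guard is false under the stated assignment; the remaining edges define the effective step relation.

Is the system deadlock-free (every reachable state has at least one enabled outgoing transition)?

R = {0,1,3,4}
  0: tau→4  [1 exit(s)]
  1: a→3  a→4  [2 exit(s)]
  3: b→0  [1 exit(s)]
  4: b→1  [1 exit(s)]

Answer: DEADLOCK-FREE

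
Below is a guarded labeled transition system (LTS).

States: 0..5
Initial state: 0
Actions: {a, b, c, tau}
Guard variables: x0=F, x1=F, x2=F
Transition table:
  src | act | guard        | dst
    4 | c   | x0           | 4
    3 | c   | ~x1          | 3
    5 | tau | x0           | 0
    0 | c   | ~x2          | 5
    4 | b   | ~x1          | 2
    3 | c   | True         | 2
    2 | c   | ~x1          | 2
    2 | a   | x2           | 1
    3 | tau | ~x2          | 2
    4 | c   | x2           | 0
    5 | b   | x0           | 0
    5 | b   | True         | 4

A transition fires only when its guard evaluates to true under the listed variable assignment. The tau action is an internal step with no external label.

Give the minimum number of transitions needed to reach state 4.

Answer: 2

Analysis:
Breadth-first toward 4:
  L0 = {0}
  L1 = {5}
  L2 = {4}
first hit 4 at d=2 via c·b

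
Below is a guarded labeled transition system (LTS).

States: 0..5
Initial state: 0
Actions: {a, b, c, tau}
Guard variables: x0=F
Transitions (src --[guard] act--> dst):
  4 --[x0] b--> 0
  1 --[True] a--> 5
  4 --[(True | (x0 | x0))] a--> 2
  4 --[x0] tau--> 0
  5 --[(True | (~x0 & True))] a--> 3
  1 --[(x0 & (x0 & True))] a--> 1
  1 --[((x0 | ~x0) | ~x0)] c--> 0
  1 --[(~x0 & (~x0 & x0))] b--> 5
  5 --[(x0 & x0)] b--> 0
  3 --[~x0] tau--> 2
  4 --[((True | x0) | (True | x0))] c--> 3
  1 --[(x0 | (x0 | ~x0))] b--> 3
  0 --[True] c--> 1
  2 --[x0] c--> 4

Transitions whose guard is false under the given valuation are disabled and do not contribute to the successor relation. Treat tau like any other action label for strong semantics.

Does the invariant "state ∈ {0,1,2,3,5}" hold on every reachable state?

Answer: INVARIANT HOLDS

Analysis:
Allowed set {0,1,2,3,5}
R = {0,1,2,3,5}
  0: safe
  1: safe
  2: safe
  3: safe
  5: safe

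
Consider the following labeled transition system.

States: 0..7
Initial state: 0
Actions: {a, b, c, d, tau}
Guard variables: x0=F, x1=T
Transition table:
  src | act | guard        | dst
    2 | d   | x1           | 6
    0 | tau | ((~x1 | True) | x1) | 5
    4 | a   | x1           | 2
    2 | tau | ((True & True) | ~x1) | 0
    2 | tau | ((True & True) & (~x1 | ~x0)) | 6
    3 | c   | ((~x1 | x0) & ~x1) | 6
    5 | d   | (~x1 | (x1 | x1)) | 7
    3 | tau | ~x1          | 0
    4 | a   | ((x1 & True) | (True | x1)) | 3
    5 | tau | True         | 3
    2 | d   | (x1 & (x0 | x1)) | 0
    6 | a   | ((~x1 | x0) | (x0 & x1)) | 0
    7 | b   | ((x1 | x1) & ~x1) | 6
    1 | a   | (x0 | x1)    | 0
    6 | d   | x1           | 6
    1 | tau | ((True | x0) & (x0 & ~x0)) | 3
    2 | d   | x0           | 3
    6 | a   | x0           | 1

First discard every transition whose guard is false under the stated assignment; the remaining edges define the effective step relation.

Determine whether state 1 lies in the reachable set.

Guard filter leaves 11 enabled edge(s).
Layer 0: {0}
Layer 1: {5}  now seen {0,5}
Layer 2: {3,7}  now seen {0,3,5,7}
R = {0,3,5,7}

Answer: UNREACHABLE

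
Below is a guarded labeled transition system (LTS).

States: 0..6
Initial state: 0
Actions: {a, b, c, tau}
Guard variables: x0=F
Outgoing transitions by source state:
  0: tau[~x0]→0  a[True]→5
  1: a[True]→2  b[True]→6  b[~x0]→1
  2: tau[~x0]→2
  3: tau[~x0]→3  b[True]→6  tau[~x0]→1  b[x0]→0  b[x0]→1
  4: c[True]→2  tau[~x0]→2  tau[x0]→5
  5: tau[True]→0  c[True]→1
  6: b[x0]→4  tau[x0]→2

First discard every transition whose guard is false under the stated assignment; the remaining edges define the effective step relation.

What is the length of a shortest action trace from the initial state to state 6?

Answer: 3

Trace:
Breadth-first toward 6:
  L0 = {0}
  L1 = {5}
  L2 = {1}
  L3 = {2,6}
6 enters at depth 3; path a·c·b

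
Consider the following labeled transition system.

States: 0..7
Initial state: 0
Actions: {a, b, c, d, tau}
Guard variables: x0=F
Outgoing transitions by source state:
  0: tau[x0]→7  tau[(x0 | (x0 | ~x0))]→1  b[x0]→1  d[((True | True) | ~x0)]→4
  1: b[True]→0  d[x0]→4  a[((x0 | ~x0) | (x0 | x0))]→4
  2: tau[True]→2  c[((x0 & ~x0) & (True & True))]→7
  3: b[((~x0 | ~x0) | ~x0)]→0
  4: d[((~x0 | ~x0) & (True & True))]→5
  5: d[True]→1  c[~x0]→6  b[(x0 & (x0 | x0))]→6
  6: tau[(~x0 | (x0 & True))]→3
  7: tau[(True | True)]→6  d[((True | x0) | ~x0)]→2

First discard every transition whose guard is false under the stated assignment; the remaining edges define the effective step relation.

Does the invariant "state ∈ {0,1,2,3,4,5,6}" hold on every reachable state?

Inv-set: {0,1,2,3,4,5,6}
Reachable = {0,1,3,4,5,6}
  0: ✓
  1: ✓
  3: ✓
  4: ✓
  5: ✓
  6: ✓

Answer: INVARIANT HOLDS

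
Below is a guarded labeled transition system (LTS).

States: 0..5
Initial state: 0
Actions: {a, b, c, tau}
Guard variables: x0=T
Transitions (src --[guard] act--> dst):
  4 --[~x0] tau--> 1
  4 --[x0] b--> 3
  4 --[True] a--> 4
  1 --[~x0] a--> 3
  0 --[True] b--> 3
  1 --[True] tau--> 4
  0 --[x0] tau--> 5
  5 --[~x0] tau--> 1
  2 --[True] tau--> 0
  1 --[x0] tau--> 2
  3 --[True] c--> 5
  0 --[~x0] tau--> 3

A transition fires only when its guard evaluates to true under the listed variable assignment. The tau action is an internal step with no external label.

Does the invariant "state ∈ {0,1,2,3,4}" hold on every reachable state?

Inv-set: {0,1,2,3,4}
Reach set: {0,3,5}
  0: ok
  3: ok
  5: outside
reach 5 via tau — violates

Answer: INVARIANT VIOLATED at state 5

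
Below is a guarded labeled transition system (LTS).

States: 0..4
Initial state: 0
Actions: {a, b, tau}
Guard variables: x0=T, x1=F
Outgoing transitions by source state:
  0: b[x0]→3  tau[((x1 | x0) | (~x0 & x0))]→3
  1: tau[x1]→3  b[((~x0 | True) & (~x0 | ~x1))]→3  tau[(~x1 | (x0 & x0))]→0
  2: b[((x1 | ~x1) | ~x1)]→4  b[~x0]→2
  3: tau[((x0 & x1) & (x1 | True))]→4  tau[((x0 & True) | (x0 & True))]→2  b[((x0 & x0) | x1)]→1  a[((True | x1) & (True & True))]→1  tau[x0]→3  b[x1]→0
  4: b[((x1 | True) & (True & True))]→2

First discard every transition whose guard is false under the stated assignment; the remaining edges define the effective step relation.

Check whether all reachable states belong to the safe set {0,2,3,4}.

Answer: INVARIANT VIOLATED at state 1

Working:
Safe = {0,2,3,4}
Reachable = {0,1,2,3,4}
  0: ok
  1: outside
  2: ok
  3: ok
  4: ok
witness against invariant: b·b → 1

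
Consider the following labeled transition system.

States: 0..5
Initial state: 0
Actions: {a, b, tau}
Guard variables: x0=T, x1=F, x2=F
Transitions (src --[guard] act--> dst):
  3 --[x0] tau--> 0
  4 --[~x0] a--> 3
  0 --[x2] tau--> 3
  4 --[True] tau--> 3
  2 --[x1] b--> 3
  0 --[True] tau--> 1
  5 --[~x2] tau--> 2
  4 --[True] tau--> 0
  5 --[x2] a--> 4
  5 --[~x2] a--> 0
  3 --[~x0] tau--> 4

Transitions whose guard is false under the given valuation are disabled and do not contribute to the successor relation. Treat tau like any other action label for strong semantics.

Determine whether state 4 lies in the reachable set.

After dropping false guards: 6 live edges.
L0 = {0}
L1 = {1}  cumulative {0,1}
R = {0,1}

Answer: UNREACHABLE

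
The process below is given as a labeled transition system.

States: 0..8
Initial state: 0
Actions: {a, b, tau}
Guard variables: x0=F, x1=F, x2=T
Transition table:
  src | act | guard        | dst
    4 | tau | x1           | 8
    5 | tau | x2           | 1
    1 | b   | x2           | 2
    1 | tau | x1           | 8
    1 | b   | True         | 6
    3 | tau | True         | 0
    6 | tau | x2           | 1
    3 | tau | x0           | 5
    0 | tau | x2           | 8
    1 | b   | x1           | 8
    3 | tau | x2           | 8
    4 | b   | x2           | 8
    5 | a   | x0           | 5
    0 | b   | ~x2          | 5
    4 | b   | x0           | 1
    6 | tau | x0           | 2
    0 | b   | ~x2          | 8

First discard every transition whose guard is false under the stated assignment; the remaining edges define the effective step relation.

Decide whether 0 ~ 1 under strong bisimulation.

Refine partition for ~:
  π0 = {{0,1,2,3,4,5,6,7,8}}
  π1 = {{0,3,5,6},{1,4},{2,7,8}}
  π2 = {{0},{1},{2,7,8},{3},{4},{5,6}}
Fixed point at round 3; 6 class(es).
class of 0: {0}; class of 1: {1}

Answer: NOT BISIMILAR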